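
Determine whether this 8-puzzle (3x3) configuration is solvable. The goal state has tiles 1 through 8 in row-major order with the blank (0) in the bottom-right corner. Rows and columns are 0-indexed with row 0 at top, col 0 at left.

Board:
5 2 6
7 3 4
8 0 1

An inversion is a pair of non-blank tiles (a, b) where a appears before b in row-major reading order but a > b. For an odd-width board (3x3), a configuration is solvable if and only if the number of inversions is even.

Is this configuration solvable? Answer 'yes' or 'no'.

Inversions (pairs i<j in row-major order where tile[i] > tile[j] > 0): 14
14 is even, so the puzzle is solvable.

Answer: yes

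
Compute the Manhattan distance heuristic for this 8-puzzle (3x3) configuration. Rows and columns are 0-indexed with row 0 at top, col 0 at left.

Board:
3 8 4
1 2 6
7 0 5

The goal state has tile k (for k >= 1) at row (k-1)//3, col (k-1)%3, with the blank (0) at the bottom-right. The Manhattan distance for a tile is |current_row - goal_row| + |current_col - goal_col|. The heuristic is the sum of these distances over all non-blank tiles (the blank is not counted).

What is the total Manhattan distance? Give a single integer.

Tile 3: (0,0)->(0,2) = 2
Tile 8: (0,1)->(2,1) = 2
Tile 4: (0,2)->(1,0) = 3
Tile 1: (1,0)->(0,0) = 1
Tile 2: (1,1)->(0,1) = 1
Tile 6: (1,2)->(1,2) = 0
Tile 7: (2,0)->(2,0) = 0
Tile 5: (2,2)->(1,1) = 2
Sum: 2 + 2 + 3 + 1 + 1 + 0 + 0 + 2 = 11

Answer: 11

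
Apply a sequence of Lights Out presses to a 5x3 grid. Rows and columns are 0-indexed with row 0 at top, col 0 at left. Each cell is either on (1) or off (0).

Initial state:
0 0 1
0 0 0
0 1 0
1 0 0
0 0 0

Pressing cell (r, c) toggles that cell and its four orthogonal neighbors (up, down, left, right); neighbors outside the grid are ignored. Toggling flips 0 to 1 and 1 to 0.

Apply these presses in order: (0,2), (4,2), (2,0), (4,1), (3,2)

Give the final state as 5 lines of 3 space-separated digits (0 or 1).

Answer: 0 1 0
1 0 1
1 0 1
0 0 0
1 0 1

Derivation:
After press 1 at (0,2):
0 1 0
0 0 1
0 1 0
1 0 0
0 0 0

After press 2 at (4,2):
0 1 0
0 0 1
0 1 0
1 0 1
0 1 1

After press 3 at (2,0):
0 1 0
1 0 1
1 0 0
0 0 1
0 1 1

After press 4 at (4,1):
0 1 0
1 0 1
1 0 0
0 1 1
1 0 0

After press 5 at (3,2):
0 1 0
1 0 1
1 0 1
0 0 0
1 0 1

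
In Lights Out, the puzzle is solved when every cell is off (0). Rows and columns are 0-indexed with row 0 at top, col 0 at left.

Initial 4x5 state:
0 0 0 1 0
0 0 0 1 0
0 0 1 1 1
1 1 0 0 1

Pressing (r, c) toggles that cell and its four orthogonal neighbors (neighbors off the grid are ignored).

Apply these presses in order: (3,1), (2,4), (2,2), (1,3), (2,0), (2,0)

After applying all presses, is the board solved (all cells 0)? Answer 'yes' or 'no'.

After press 1 at (3,1):
0 0 0 1 0
0 0 0 1 0
0 1 1 1 1
0 0 1 0 1

After press 2 at (2,4):
0 0 0 1 0
0 0 0 1 1
0 1 1 0 0
0 0 1 0 0

After press 3 at (2,2):
0 0 0 1 0
0 0 1 1 1
0 0 0 1 0
0 0 0 0 0

After press 4 at (1,3):
0 0 0 0 0
0 0 0 0 0
0 0 0 0 0
0 0 0 0 0

After press 5 at (2,0):
0 0 0 0 0
1 0 0 0 0
1 1 0 0 0
1 0 0 0 0

After press 6 at (2,0):
0 0 0 0 0
0 0 0 0 0
0 0 0 0 0
0 0 0 0 0

Lights still on: 0

Answer: yes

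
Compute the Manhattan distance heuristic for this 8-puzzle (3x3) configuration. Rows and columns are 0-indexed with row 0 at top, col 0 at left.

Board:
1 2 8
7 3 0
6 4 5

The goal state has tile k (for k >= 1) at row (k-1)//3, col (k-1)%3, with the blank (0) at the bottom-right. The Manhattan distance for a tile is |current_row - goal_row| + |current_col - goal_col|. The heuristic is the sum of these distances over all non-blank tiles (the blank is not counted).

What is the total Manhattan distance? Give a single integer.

Answer: 13

Derivation:
Tile 1: (0,0)->(0,0) = 0
Tile 2: (0,1)->(0,1) = 0
Tile 8: (0,2)->(2,1) = 3
Tile 7: (1,0)->(2,0) = 1
Tile 3: (1,1)->(0,2) = 2
Tile 6: (2,0)->(1,2) = 3
Tile 4: (2,1)->(1,0) = 2
Tile 5: (2,2)->(1,1) = 2
Sum: 0 + 0 + 3 + 1 + 2 + 3 + 2 + 2 = 13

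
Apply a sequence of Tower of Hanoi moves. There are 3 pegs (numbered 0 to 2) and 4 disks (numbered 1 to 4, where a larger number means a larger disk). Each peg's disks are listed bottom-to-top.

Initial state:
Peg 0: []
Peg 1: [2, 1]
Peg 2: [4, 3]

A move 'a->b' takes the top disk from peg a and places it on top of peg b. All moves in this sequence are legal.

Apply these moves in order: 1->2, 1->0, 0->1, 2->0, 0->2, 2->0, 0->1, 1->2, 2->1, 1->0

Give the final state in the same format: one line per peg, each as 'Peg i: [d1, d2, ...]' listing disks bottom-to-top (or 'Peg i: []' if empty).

After move 1 (1->2):
Peg 0: []
Peg 1: [2]
Peg 2: [4, 3, 1]

After move 2 (1->0):
Peg 0: [2]
Peg 1: []
Peg 2: [4, 3, 1]

After move 3 (0->1):
Peg 0: []
Peg 1: [2]
Peg 2: [4, 3, 1]

After move 4 (2->0):
Peg 0: [1]
Peg 1: [2]
Peg 2: [4, 3]

After move 5 (0->2):
Peg 0: []
Peg 1: [2]
Peg 2: [4, 3, 1]

After move 6 (2->0):
Peg 0: [1]
Peg 1: [2]
Peg 2: [4, 3]

After move 7 (0->1):
Peg 0: []
Peg 1: [2, 1]
Peg 2: [4, 3]

After move 8 (1->2):
Peg 0: []
Peg 1: [2]
Peg 2: [4, 3, 1]

After move 9 (2->1):
Peg 0: []
Peg 1: [2, 1]
Peg 2: [4, 3]

After move 10 (1->0):
Peg 0: [1]
Peg 1: [2]
Peg 2: [4, 3]

Answer: Peg 0: [1]
Peg 1: [2]
Peg 2: [4, 3]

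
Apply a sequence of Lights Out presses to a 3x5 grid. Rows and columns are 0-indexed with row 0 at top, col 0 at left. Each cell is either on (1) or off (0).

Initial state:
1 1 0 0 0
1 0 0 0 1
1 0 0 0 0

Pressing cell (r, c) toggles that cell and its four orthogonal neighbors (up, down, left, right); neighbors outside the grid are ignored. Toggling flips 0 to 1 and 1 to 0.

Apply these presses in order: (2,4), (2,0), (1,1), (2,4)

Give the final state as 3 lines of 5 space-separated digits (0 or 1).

After press 1 at (2,4):
1 1 0 0 0
1 0 0 0 0
1 0 0 1 1

After press 2 at (2,0):
1 1 0 0 0
0 0 0 0 0
0 1 0 1 1

After press 3 at (1,1):
1 0 0 0 0
1 1 1 0 0
0 0 0 1 1

After press 4 at (2,4):
1 0 0 0 0
1 1 1 0 1
0 0 0 0 0

Answer: 1 0 0 0 0
1 1 1 0 1
0 0 0 0 0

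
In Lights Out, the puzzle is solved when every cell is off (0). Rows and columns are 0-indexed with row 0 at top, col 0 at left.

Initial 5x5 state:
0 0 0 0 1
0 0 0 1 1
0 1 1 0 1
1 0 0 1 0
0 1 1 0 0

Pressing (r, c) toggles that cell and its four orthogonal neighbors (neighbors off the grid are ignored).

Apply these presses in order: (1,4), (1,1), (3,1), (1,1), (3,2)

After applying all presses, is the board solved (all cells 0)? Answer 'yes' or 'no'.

Answer: yes

Derivation:
After press 1 at (1,4):
0 0 0 0 0
0 0 0 0 0
0 1 1 0 0
1 0 0 1 0
0 1 1 0 0

After press 2 at (1,1):
0 1 0 0 0
1 1 1 0 0
0 0 1 0 0
1 0 0 1 0
0 1 1 0 0

After press 3 at (3,1):
0 1 0 0 0
1 1 1 0 0
0 1 1 0 0
0 1 1 1 0
0 0 1 0 0

After press 4 at (1,1):
0 0 0 0 0
0 0 0 0 0
0 0 1 0 0
0 1 1 1 0
0 0 1 0 0

After press 5 at (3,2):
0 0 0 0 0
0 0 0 0 0
0 0 0 0 0
0 0 0 0 0
0 0 0 0 0

Lights still on: 0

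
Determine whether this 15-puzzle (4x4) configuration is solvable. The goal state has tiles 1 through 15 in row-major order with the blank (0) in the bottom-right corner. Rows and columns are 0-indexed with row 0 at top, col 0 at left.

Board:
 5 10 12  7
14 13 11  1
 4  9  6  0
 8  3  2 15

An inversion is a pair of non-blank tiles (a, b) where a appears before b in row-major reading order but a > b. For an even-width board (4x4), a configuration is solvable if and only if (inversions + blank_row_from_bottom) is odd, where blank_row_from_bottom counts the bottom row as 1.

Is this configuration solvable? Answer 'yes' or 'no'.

Inversions: 61
Blank is in row 2 (0-indexed from top), which is row 2 counting from the bottom (bottom = 1).
61 + 2 = 63, which is odd, so the puzzle is solvable.

Answer: yes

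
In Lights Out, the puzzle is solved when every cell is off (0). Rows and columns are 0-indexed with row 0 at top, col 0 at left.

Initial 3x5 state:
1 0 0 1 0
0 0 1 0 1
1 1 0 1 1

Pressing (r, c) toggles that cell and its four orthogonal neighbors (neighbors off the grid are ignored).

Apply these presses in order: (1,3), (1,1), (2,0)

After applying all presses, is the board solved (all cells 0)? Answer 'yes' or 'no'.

After press 1 at (1,3):
1 0 0 0 0
0 0 0 1 0
1 1 0 0 1

After press 2 at (1,1):
1 1 0 0 0
1 1 1 1 0
1 0 0 0 1

After press 3 at (2,0):
1 1 0 0 0
0 1 1 1 0
0 1 0 0 1

Lights still on: 7

Answer: no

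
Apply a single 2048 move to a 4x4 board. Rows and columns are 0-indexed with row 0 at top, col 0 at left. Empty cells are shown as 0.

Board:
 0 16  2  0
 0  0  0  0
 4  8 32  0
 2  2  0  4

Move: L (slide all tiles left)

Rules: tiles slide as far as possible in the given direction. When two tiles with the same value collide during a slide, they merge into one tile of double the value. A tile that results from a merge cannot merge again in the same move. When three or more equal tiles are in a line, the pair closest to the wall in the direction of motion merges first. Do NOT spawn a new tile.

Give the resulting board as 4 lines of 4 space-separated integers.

Answer: 16  2  0  0
 0  0  0  0
 4  8 32  0
 4  4  0  0

Derivation:
Slide left:
row 0: [0, 16, 2, 0] -> [16, 2, 0, 0]
row 1: [0, 0, 0, 0] -> [0, 0, 0, 0]
row 2: [4, 8, 32, 0] -> [4, 8, 32, 0]
row 3: [2, 2, 0, 4] -> [4, 4, 0, 0]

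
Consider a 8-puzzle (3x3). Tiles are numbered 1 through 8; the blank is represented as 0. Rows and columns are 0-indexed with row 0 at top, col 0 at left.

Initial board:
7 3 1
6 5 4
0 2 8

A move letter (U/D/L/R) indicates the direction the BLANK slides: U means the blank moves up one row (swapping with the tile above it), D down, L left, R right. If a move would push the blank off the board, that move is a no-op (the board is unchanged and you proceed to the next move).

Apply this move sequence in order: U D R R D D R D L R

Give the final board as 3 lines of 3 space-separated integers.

Answer: 7 3 1
6 5 4
2 8 0

Derivation:
After move 1 (U):
7 3 1
0 5 4
6 2 8

After move 2 (D):
7 3 1
6 5 4
0 2 8

After move 3 (R):
7 3 1
6 5 4
2 0 8

After move 4 (R):
7 3 1
6 5 4
2 8 0

After move 5 (D):
7 3 1
6 5 4
2 8 0

After move 6 (D):
7 3 1
6 5 4
2 8 0

After move 7 (R):
7 3 1
6 5 4
2 8 0

After move 8 (D):
7 3 1
6 5 4
2 8 0

After move 9 (L):
7 3 1
6 5 4
2 0 8

After move 10 (R):
7 3 1
6 5 4
2 8 0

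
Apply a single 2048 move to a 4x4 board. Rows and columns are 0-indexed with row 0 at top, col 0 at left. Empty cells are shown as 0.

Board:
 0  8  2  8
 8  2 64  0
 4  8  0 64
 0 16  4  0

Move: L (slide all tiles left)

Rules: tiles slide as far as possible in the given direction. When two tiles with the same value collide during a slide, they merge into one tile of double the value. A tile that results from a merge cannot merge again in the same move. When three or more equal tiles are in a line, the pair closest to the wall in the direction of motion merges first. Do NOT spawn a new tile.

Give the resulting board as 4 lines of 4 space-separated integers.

Answer:  8  2  8  0
 8  2 64  0
 4  8 64  0
16  4  0  0

Derivation:
Slide left:
row 0: [0, 8, 2, 8] -> [8, 2, 8, 0]
row 1: [8, 2, 64, 0] -> [8, 2, 64, 0]
row 2: [4, 8, 0, 64] -> [4, 8, 64, 0]
row 3: [0, 16, 4, 0] -> [16, 4, 0, 0]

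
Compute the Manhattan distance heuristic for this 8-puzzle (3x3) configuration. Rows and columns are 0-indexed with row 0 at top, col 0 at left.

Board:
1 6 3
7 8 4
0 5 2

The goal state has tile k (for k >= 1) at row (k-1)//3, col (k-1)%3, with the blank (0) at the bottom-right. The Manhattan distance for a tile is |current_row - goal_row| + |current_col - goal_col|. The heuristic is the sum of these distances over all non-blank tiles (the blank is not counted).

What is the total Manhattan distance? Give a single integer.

Answer: 10

Derivation:
Tile 1: at (0,0), goal (0,0), distance |0-0|+|0-0| = 0
Tile 6: at (0,1), goal (1,2), distance |0-1|+|1-2| = 2
Tile 3: at (0,2), goal (0,2), distance |0-0|+|2-2| = 0
Tile 7: at (1,0), goal (2,0), distance |1-2|+|0-0| = 1
Tile 8: at (1,1), goal (2,1), distance |1-2|+|1-1| = 1
Tile 4: at (1,2), goal (1,0), distance |1-1|+|2-0| = 2
Tile 5: at (2,1), goal (1,1), distance |2-1|+|1-1| = 1
Tile 2: at (2,2), goal (0,1), distance |2-0|+|2-1| = 3
Sum: 0 + 2 + 0 + 1 + 1 + 2 + 1 + 3 = 10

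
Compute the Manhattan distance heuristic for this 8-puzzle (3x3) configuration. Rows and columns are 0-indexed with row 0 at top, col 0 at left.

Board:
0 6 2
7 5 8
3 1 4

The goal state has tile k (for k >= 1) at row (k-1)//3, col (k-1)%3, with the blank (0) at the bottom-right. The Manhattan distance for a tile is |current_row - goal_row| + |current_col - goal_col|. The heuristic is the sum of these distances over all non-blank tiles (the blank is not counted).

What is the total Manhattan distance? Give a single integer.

Tile 6: (0,1)->(1,2) = 2
Tile 2: (0,2)->(0,1) = 1
Tile 7: (1,0)->(2,0) = 1
Tile 5: (1,1)->(1,1) = 0
Tile 8: (1,2)->(2,1) = 2
Tile 3: (2,0)->(0,2) = 4
Tile 1: (2,1)->(0,0) = 3
Tile 4: (2,2)->(1,0) = 3
Sum: 2 + 1 + 1 + 0 + 2 + 4 + 3 + 3 = 16

Answer: 16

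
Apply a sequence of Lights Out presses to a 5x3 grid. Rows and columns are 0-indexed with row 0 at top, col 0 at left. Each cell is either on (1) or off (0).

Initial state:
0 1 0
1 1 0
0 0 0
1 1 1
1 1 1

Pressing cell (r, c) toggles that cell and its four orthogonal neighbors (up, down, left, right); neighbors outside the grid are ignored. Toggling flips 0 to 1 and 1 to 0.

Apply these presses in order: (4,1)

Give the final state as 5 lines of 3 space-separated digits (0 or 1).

After press 1 at (4,1):
0 1 0
1 1 0
0 0 0
1 0 1
0 0 0

Answer: 0 1 0
1 1 0
0 0 0
1 0 1
0 0 0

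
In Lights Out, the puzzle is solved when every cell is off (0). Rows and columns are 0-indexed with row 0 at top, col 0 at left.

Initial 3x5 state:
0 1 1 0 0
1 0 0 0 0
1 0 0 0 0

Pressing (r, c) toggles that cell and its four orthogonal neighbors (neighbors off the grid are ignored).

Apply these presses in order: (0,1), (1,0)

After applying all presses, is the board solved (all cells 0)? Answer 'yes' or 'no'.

Answer: yes

Derivation:
After press 1 at (0,1):
1 0 0 0 0
1 1 0 0 0
1 0 0 0 0

After press 2 at (1,0):
0 0 0 0 0
0 0 0 0 0
0 0 0 0 0

Lights still on: 0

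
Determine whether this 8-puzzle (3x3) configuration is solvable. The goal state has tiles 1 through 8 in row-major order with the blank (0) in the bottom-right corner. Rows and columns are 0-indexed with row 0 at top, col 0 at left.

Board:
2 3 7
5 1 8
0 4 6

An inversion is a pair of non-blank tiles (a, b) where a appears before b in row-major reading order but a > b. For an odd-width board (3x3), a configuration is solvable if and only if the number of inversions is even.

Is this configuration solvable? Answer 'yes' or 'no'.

Inversions (pairs i<j in row-major order where tile[i] > tile[j] > 0): 10
10 is even, so the puzzle is solvable.

Answer: yes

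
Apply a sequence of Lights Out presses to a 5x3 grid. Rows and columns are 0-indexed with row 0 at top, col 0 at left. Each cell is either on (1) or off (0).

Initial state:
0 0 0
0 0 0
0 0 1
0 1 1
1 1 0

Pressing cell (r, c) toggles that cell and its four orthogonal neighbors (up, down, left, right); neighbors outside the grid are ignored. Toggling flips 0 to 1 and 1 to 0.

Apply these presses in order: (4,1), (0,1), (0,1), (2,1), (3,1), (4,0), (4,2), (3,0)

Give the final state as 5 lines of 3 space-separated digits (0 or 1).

After press 1 at (4,1):
0 0 0
0 0 0
0 0 1
0 0 1
0 0 1

After press 2 at (0,1):
1 1 1
0 1 0
0 0 1
0 0 1
0 0 1

After press 3 at (0,1):
0 0 0
0 0 0
0 0 1
0 0 1
0 0 1

After press 4 at (2,1):
0 0 0
0 1 0
1 1 0
0 1 1
0 0 1

After press 5 at (3,1):
0 0 0
0 1 0
1 0 0
1 0 0
0 1 1

After press 6 at (4,0):
0 0 0
0 1 0
1 0 0
0 0 0
1 0 1

After press 7 at (4,2):
0 0 0
0 1 0
1 0 0
0 0 1
1 1 0

After press 8 at (3,0):
0 0 0
0 1 0
0 0 0
1 1 1
0 1 0

Answer: 0 0 0
0 1 0
0 0 0
1 1 1
0 1 0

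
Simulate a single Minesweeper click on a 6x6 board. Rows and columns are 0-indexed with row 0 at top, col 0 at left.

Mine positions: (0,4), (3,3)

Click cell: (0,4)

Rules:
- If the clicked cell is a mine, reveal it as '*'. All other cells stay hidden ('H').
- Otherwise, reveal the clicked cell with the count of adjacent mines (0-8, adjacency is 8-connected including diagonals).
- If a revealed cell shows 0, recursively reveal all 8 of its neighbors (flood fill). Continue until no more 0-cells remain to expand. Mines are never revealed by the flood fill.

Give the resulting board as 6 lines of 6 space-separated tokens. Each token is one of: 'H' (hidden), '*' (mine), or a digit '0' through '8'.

H H H H * H
H H H H H H
H H H H H H
H H H H H H
H H H H H H
H H H H H H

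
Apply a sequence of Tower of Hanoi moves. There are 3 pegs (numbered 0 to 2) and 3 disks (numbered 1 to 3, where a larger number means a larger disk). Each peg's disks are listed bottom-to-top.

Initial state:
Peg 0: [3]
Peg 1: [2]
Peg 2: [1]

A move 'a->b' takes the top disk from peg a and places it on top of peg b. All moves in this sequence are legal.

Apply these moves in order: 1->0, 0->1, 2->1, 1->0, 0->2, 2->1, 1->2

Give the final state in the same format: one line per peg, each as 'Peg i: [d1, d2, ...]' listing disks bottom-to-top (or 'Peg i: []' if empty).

Answer: Peg 0: [3]
Peg 1: [2]
Peg 2: [1]

Derivation:
After move 1 (1->0):
Peg 0: [3, 2]
Peg 1: []
Peg 2: [1]

After move 2 (0->1):
Peg 0: [3]
Peg 1: [2]
Peg 2: [1]

After move 3 (2->1):
Peg 0: [3]
Peg 1: [2, 1]
Peg 2: []

After move 4 (1->0):
Peg 0: [3, 1]
Peg 1: [2]
Peg 2: []

After move 5 (0->2):
Peg 0: [3]
Peg 1: [2]
Peg 2: [1]

After move 6 (2->1):
Peg 0: [3]
Peg 1: [2, 1]
Peg 2: []

After move 7 (1->2):
Peg 0: [3]
Peg 1: [2]
Peg 2: [1]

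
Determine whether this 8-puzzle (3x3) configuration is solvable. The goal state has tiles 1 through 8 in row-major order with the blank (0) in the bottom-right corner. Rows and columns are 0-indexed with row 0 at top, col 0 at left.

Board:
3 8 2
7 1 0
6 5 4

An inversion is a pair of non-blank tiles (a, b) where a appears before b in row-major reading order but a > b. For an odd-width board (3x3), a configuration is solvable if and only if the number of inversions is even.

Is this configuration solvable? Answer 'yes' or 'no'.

Inversions (pairs i<j in row-major order where tile[i] > tile[j] > 0): 16
16 is even, so the puzzle is solvable.

Answer: yes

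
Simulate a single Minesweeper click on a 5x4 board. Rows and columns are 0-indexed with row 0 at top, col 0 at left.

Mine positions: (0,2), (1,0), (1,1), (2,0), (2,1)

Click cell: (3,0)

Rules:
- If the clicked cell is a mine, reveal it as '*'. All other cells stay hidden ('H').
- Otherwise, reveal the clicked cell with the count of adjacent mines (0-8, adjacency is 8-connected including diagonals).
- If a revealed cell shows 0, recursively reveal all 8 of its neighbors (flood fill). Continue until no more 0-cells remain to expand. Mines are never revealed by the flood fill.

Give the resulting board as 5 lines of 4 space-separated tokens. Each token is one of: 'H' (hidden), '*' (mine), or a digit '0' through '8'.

H H H H
H H H H
H H H H
2 H H H
H H H H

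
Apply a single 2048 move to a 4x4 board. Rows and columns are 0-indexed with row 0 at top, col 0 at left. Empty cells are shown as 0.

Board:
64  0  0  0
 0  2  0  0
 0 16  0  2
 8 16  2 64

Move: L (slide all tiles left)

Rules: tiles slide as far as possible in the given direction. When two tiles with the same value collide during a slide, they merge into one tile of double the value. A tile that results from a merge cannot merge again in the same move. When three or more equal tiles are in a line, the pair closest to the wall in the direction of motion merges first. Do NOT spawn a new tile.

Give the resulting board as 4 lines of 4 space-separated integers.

Slide left:
row 0: [64, 0, 0, 0] -> [64, 0, 0, 0]
row 1: [0, 2, 0, 0] -> [2, 0, 0, 0]
row 2: [0, 16, 0, 2] -> [16, 2, 0, 0]
row 3: [8, 16, 2, 64] -> [8, 16, 2, 64]

Answer: 64  0  0  0
 2  0  0  0
16  2  0  0
 8 16  2 64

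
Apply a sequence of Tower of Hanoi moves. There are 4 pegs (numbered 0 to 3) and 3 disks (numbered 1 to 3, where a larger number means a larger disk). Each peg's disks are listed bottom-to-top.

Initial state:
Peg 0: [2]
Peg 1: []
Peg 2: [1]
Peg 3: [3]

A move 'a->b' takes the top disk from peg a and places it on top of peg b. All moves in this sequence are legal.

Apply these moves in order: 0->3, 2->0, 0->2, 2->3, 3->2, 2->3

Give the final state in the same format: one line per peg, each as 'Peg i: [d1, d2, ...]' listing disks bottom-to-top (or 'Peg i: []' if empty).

After move 1 (0->3):
Peg 0: []
Peg 1: []
Peg 2: [1]
Peg 3: [3, 2]

After move 2 (2->0):
Peg 0: [1]
Peg 1: []
Peg 2: []
Peg 3: [3, 2]

After move 3 (0->2):
Peg 0: []
Peg 1: []
Peg 2: [1]
Peg 3: [3, 2]

After move 4 (2->3):
Peg 0: []
Peg 1: []
Peg 2: []
Peg 3: [3, 2, 1]

After move 5 (3->2):
Peg 0: []
Peg 1: []
Peg 2: [1]
Peg 3: [3, 2]

After move 6 (2->3):
Peg 0: []
Peg 1: []
Peg 2: []
Peg 3: [3, 2, 1]

Answer: Peg 0: []
Peg 1: []
Peg 2: []
Peg 3: [3, 2, 1]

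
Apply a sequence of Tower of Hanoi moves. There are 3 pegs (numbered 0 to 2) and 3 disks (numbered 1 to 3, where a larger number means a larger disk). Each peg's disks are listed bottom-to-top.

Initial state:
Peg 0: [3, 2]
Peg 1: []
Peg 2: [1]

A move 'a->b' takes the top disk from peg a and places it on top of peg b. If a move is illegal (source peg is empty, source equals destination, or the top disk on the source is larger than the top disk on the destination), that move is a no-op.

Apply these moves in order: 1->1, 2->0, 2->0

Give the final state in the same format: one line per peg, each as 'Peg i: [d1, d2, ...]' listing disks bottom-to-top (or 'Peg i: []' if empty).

Answer: Peg 0: [3, 2, 1]
Peg 1: []
Peg 2: []

Derivation:
After move 1 (1->1):
Peg 0: [3, 2]
Peg 1: []
Peg 2: [1]

After move 2 (2->0):
Peg 0: [3, 2, 1]
Peg 1: []
Peg 2: []

After move 3 (2->0):
Peg 0: [3, 2, 1]
Peg 1: []
Peg 2: []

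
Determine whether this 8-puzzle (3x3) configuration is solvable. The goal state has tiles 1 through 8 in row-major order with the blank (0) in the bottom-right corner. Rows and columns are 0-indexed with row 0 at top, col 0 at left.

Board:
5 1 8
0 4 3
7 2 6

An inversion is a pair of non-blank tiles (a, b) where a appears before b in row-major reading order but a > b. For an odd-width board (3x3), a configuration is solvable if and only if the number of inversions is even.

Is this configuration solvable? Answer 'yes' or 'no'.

Inversions (pairs i<j in row-major order where tile[i] > tile[j] > 0): 14
14 is even, so the puzzle is solvable.

Answer: yes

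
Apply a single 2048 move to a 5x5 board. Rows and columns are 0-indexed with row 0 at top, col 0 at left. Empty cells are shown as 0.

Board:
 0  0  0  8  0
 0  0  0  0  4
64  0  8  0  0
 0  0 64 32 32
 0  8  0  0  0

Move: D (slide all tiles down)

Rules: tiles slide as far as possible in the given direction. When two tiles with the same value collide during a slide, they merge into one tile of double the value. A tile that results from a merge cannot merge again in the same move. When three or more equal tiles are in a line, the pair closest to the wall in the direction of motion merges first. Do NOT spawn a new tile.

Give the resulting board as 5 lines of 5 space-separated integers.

Answer:  0  0  0  0  0
 0  0  0  0  0
 0  0  0  0  0
 0  0  8  8  4
64  8 64 32 32

Derivation:
Slide down:
col 0: [0, 0, 64, 0, 0] -> [0, 0, 0, 0, 64]
col 1: [0, 0, 0, 0, 8] -> [0, 0, 0, 0, 8]
col 2: [0, 0, 8, 64, 0] -> [0, 0, 0, 8, 64]
col 3: [8, 0, 0, 32, 0] -> [0, 0, 0, 8, 32]
col 4: [0, 4, 0, 32, 0] -> [0, 0, 0, 4, 32]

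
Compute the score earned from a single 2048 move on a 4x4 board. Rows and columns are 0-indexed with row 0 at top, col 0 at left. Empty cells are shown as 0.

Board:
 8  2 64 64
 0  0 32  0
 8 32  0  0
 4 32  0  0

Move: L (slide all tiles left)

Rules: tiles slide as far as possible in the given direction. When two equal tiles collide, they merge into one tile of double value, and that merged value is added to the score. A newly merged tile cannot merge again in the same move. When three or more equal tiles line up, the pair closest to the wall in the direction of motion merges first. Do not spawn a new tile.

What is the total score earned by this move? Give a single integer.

Slide left:
row 0: [8, 2, 64, 64] -> [8, 2, 128, 0]  score +128 (running 128)
row 1: [0, 0, 32, 0] -> [32, 0, 0, 0]  score +0 (running 128)
row 2: [8, 32, 0, 0] -> [8, 32, 0, 0]  score +0 (running 128)
row 3: [4, 32, 0, 0] -> [4, 32, 0, 0]  score +0 (running 128)
Board after move:
  8   2 128   0
 32   0   0   0
  8  32   0   0
  4  32   0   0

Answer: 128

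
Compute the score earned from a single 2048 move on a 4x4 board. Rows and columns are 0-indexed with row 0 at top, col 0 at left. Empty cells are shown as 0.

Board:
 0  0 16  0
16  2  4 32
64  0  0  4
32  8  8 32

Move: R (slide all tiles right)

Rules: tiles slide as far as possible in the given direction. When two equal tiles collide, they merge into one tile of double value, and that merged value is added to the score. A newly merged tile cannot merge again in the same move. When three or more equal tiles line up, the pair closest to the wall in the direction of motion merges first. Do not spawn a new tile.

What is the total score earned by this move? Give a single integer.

Answer: 16

Derivation:
Slide right:
row 0: [0, 0, 16, 0] -> [0, 0, 0, 16]  score +0 (running 0)
row 1: [16, 2, 4, 32] -> [16, 2, 4, 32]  score +0 (running 0)
row 2: [64, 0, 0, 4] -> [0, 0, 64, 4]  score +0 (running 0)
row 3: [32, 8, 8, 32] -> [0, 32, 16, 32]  score +16 (running 16)
Board after move:
 0  0  0 16
16  2  4 32
 0  0 64  4
 0 32 16 32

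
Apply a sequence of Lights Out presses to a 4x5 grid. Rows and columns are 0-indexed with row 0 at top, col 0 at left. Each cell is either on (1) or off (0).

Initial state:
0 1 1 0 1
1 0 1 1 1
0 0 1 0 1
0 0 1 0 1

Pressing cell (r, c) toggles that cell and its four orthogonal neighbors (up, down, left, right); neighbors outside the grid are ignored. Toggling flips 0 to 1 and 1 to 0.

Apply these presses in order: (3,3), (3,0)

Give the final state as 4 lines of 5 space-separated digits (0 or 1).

Answer: 0 1 1 0 1
1 0 1 1 1
1 0 1 1 1
1 1 0 1 0

Derivation:
After press 1 at (3,3):
0 1 1 0 1
1 0 1 1 1
0 0 1 1 1
0 0 0 1 0

After press 2 at (3,0):
0 1 1 0 1
1 0 1 1 1
1 0 1 1 1
1 1 0 1 0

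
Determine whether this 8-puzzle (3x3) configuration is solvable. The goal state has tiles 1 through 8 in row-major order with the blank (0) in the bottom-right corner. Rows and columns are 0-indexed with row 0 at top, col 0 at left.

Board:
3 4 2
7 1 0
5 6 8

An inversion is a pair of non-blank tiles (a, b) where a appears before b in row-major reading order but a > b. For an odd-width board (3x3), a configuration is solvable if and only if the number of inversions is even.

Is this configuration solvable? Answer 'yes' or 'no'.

Inversions (pairs i<j in row-major order where tile[i] > tile[j] > 0): 8
8 is even, so the puzzle is solvable.

Answer: yes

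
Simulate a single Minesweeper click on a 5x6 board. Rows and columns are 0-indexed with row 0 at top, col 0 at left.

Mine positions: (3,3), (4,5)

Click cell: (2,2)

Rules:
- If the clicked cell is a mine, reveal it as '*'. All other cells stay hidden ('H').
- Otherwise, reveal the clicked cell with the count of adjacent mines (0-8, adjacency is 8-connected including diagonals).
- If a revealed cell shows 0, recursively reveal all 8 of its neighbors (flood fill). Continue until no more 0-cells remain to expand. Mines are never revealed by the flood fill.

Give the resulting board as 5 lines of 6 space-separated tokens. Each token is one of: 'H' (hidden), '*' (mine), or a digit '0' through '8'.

H H H H H H
H H H H H H
H H 1 H H H
H H H H H H
H H H H H H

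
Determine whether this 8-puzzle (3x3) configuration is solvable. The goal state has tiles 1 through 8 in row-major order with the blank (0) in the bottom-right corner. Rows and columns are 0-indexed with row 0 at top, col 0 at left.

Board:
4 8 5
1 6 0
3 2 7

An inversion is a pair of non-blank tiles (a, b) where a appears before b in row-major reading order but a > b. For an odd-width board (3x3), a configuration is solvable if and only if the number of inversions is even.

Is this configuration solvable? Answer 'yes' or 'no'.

Inversions (pairs i<j in row-major order where tile[i] > tile[j] > 0): 15
15 is odd, so the puzzle is not solvable.

Answer: no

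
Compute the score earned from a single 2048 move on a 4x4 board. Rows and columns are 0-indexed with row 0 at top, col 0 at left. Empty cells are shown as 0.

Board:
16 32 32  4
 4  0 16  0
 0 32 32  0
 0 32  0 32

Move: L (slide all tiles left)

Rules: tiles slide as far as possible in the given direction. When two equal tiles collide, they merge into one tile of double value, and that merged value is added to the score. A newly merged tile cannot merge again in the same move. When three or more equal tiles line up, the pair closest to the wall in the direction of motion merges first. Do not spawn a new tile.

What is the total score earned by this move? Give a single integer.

Answer: 192

Derivation:
Slide left:
row 0: [16, 32, 32, 4] -> [16, 64, 4, 0]  score +64 (running 64)
row 1: [4, 0, 16, 0] -> [4, 16, 0, 0]  score +0 (running 64)
row 2: [0, 32, 32, 0] -> [64, 0, 0, 0]  score +64 (running 128)
row 3: [0, 32, 0, 32] -> [64, 0, 0, 0]  score +64 (running 192)
Board after move:
16 64  4  0
 4 16  0  0
64  0  0  0
64  0  0  0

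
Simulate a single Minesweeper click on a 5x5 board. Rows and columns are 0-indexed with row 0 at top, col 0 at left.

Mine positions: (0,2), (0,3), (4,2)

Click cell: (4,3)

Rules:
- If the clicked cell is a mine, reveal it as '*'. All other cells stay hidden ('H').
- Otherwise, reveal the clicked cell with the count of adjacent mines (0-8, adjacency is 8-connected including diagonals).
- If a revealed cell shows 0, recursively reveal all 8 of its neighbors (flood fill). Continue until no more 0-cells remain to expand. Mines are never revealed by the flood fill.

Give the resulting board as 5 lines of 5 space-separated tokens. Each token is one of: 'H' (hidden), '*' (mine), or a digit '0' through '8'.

H H H H H
H H H H H
H H H H H
H H H H H
H H H 1 H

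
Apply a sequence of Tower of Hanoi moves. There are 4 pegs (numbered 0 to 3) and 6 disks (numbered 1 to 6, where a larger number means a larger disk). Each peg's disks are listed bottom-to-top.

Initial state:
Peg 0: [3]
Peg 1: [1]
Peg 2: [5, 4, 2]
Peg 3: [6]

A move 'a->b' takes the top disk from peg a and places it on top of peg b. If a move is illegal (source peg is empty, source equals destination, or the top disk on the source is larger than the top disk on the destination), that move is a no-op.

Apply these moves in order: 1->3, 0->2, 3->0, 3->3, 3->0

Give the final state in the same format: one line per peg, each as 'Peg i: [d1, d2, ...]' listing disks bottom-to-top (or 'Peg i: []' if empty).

Answer: Peg 0: [3, 1]
Peg 1: []
Peg 2: [5, 4, 2]
Peg 3: [6]

Derivation:
After move 1 (1->3):
Peg 0: [3]
Peg 1: []
Peg 2: [5, 4, 2]
Peg 3: [6, 1]

After move 2 (0->2):
Peg 0: [3]
Peg 1: []
Peg 2: [5, 4, 2]
Peg 3: [6, 1]

After move 3 (3->0):
Peg 0: [3, 1]
Peg 1: []
Peg 2: [5, 4, 2]
Peg 3: [6]

After move 4 (3->3):
Peg 0: [3, 1]
Peg 1: []
Peg 2: [5, 4, 2]
Peg 3: [6]

After move 5 (3->0):
Peg 0: [3, 1]
Peg 1: []
Peg 2: [5, 4, 2]
Peg 3: [6]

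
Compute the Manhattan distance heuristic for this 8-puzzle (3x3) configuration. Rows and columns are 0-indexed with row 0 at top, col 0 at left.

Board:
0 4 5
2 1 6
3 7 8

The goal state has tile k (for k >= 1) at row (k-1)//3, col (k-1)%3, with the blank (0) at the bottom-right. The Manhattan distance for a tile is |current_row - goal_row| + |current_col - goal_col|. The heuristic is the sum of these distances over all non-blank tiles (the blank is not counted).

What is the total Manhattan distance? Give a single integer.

Answer: 14

Derivation:
Tile 4: (0,1)->(1,0) = 2
Tile 5: (0,2)->(1,1) = 2
Tile 2: (1,0)->(0,1) = 2
Tile 1: (1,1)->(0,0) = 2
Tile 6: (1,2)->(1,2) = 0
Tile 3: (2,0)->(0,2) = 4
Tile 7: (2,1)->(2,0) = 1
Tile 8: (2,2)->(2,1) = 1
Sum: 2 + 2 + 2 + 2 + 0 + 4 + 1 + 1 = 14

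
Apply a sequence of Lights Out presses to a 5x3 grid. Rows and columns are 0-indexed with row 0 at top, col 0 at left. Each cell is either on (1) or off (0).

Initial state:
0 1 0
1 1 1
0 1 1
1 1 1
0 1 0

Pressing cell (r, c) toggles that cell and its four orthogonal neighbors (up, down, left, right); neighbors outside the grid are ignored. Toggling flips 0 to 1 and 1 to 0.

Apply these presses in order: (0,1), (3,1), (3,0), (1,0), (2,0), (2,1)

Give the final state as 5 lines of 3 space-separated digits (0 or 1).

After press 1 at (0,1):
1 0 1
1 0 1
0 1 1
1 1 1
0 1 0

After press 2 at (3,1):
1 0 1
1 0 1
0 0 1
0 0 0
0 0 0

After press 3 at (3,0):
1 0 1
1 0 1
1 0 1
1 1 0
1 0 0

After press 4 at (1,0):
0 0 1
0 1 1
0 0 1
1 1 0
1 0 0

After press 5 at (2,0):
0 0 1
1 1 1
1 1 1
0 1 0
1 0 0

After press 6 at (2,1):
0 0 1
1 0 1
0 0 0
0 0 0
1 0 0

Answer: 0 0 1
1 0 1
0 0 0
0 0 0
1 0 0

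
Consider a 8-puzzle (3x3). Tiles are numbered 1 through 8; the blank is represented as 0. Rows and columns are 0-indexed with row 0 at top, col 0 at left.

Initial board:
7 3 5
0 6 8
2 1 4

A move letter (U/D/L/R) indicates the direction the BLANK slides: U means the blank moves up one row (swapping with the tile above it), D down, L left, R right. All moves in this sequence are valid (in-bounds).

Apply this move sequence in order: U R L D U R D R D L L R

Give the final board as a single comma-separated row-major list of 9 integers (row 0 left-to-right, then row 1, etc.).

Answer: 3, 6, 5, 7, 8, 4, 2, 0, 1

Derivation:
After move 1 (U):
0 3 5
7 6 8
2 1 4

After move 2 (R):
3 0 5
7 6 8
2 1 4

After move 3 (L):
0 3 5
7 6 8
2 1 4

After move 4 (D):
7 3 5
0 6 8
2 1 4

After move 5 (U):
0 3 5
7 6 8
2 1 4

After move 6 (R):
3 0 5
7 6 8
2 1 4

After move 7 (D):
3 6 5
7 0 8
2 1 4

After move 8 (R):
3 6 5
7 8 0
2 1 4

After move 9 (D):
3 6 5
7 8 4
2 1 0

After move 10 (L):
3 6 5
7 8 4
2 0 1

After move 11 (L):
3 6 5
7 8 4
0 2 1

After move 12 (R):
3 6 5
7 8 4
2 0 1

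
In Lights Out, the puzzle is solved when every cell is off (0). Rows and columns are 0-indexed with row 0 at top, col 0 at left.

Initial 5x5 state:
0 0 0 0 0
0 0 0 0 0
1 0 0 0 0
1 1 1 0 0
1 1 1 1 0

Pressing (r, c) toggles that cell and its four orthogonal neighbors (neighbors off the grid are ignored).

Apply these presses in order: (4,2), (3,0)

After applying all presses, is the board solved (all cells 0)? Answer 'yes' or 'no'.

After press 1 at (4,2):
0 0 0 0 0
0 0 0 0 0
1 0 0 0 0
1 1 0 0 0
1 0 0 0 0

After press 2 at (3,0):
0 0 0 0 0
0 0 0 0 0
0 0 0 0 0
0 0 0 0 0
0 0 0 0 0

Lights still on: 0

Answer: yes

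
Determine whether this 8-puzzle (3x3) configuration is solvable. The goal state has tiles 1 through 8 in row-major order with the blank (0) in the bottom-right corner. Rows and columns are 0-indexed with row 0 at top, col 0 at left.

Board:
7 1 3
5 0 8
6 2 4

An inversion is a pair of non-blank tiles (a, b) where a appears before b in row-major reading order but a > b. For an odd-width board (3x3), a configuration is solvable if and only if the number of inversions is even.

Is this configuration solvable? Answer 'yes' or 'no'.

Inversions (pairs i<j in row-major order where tile[i] > tile[j] > 0): 14
14 is even, so the puzzle is solvable.

Answer: yes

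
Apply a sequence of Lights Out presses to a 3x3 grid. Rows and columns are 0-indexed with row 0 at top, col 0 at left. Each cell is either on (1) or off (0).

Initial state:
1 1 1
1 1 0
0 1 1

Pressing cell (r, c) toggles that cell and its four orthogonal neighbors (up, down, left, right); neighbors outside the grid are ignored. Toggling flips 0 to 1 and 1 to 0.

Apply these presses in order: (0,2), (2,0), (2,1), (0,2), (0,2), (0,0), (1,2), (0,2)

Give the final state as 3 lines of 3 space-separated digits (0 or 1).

Answer: 0 0 0
1 1 1
0 1 1

Derivation:
After press 1 at (0,2):
1 0 0
1 1 1
0 1 1

After press 2 at (2,0):
1 0 0
0 1 1
1 0 1

After press 3 at (2,1):
1 0 0
0 0 1
0 1 0

After press 4 at (0,2):
1 1 1
0 0 0
0 1 0

After press 5 at (0,2):
1 0 0
0 0 1
0 1 0

After press 6 at (0,0):
0 1 0
1 0 1
0 1 0

After press 7 at (1,2):
0 1 1
1 1 0
0 1 1

After press 8 at (0,2):
0 0 0
1 1 1
0 1 1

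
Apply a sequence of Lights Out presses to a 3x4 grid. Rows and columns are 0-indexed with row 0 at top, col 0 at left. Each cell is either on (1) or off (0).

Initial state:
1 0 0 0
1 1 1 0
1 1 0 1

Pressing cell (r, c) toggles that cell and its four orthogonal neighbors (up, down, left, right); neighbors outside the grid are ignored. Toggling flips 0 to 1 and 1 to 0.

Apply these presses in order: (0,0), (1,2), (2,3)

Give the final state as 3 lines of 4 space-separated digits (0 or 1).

After press 1 at (0,0):
0 1 0 0
0 1 1 0
1 1 0 1

After press 2 at (1,2):
0 1 1 0
0 0 0 1
1 1 1 1

After press 3 at (2,3):
0 1 1 0
0 0 0 0
1 1 0 0

Answer: 0 1 1 0
0 0 0 0
1 1 0 0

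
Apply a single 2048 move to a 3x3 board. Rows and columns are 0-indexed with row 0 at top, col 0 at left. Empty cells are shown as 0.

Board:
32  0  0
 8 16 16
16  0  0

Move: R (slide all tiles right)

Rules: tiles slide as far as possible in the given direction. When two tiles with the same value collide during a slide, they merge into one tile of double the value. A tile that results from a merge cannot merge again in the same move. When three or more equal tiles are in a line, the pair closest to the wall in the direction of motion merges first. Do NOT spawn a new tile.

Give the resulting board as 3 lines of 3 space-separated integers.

Answer:  0  0 32
 0  8 32
 0  0 16

Derivation:
Slide right:
row 0: [32, 0, 0] -> [0, 0, 32]
row 1: [8, 16, 16] -> [0, 8, 32]
row 2: [16, 0, 0] -> [0, 0, 16]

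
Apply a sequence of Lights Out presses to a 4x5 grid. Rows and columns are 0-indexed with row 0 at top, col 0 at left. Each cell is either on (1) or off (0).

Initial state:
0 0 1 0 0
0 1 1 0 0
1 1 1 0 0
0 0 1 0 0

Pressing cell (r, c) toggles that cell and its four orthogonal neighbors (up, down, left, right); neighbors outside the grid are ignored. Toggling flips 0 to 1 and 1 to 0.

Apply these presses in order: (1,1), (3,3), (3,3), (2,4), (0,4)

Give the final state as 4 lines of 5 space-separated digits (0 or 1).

After press 1 at (1,1):
0 1 1 0 0
1 0 0 0 0
1 0 1 0 0
0 0 1 0 0

After press 2 at (3,3):
0 1 1 0 0
1 0 0 0 0
1 0 1 1 0
0 0 0 1 1

After press 3 at (3,3):
0 1 1 0 0
1 0 0 0 0
1 0 1 0 0
0 0 1 0 0

After press 4 at (2,4):
0 1 1 0 0
1 0 0 0 1
1 0 1 1 1
0 0 1 0 1

After press 5 at (0,4):
0 1 1 1 1
1 0 0 0 0
1 0 1 1 1
0 0 1 0 1

Answer: 0 1 1 1 1
1 0 0 0 0
1 0 1 1 1
0 0 1 0 1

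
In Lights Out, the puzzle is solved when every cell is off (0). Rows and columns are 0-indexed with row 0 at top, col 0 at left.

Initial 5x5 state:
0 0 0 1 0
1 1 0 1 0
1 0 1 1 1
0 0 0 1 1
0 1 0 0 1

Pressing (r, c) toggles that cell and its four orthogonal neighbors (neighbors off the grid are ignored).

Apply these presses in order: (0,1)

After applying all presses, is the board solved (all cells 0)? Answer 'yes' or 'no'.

After press 1 at (0,1):
1 1 1 1 0
1 0 0 1 0
1 0 1 1 1
0 0 0 1 1
0 1 0 0 1

Lights still on: 14

Answer: no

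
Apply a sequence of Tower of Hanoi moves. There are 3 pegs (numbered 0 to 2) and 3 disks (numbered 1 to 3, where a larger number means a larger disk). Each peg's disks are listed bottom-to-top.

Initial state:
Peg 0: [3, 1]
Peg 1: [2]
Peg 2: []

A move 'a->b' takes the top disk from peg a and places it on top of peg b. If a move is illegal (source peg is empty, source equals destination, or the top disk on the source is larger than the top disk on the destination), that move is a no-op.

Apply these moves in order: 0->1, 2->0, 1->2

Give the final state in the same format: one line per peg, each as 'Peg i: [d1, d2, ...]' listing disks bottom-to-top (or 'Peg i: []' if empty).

After move 1 (0->1):
Peg 0: [3]
Peg 1: [2, 1]
Peg 2: []

After move 2 (2->0):
Peg 0: [3]
Peg 1: [2, 1]
Peg 2: []

After move 3 (1->2):
Peg 0: [3]
Peg 1: [2]
Peg 2: [1]

Answer: Peg 0: [3]
Peg 1: [2]
Peg 2: [1]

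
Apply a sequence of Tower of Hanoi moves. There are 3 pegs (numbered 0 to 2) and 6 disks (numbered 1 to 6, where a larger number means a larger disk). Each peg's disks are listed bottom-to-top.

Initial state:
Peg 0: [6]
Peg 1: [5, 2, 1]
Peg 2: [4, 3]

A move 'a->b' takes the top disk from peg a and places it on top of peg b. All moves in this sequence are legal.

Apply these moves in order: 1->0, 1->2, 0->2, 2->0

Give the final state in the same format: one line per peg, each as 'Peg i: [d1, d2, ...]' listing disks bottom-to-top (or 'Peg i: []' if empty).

Answer: Peg 0: [6, 1]
Peg 1: [5]
Peg 2: [4, 3, 2]

Derivation:
After move 1 (1->0):
Peg 0: [6, 1]
Peg 1: [5, 2]
Peg 2: [4, 3]

After move 2 (1->2):
Peg 0: [6, 1]
Peg 1: [5]
Peg 2: [4, 3, 2]

After move 3 (0->2):
Peg 0: [6]
Peg 1: [5]
Peg 2: [4, 3, 2, 1]

After move 4 (2->0):
Peg 0: [6, 1]
Peg 1: [5]
Peg 2: [4, 3, 2]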